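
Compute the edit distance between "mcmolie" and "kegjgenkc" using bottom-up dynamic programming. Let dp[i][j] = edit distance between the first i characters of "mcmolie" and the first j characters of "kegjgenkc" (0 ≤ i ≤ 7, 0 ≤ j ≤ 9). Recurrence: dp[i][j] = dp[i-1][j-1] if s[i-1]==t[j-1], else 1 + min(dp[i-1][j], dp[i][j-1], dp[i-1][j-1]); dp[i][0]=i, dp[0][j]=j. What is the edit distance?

9

   ''  k  e  g  j  g  e  n  k  c
''  0  1  2  3  4  5  6  7  8  9
 m  1  1  2  3  4  5  6  7  8  9
 c  2  2  2  3  4  5  6  7  8  8
 m  3  3  3  3  4  5  6  7  8  9
 o  4  4  4  4  4  5  6  7  8  9
 l  5  5  5  5  5  5  6  7  8  9
 i  6  6  6  6  6  6  6  7  8  9
 e  7  7  6  7  7  7  6  7  8  9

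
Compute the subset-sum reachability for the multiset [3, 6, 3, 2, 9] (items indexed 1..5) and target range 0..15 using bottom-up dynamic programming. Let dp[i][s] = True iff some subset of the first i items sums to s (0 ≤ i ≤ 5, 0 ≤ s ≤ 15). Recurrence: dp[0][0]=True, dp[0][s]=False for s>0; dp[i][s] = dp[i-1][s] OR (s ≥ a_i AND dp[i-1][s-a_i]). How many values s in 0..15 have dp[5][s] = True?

11

i\s   0   1   2   3   4   5   6   7   8   9  10  11  12  13  14  15
  0   T   F   F   F   F   F   F   F   F   F   F   F   F   F   F   F
  1   T   F   F   T   F   F   F   F   F   F   F   F   F   F   F   F
  2   T   F   F   T   F   F   T   F   F   T   F   F   F   F   F   F
  3   T   F   F   T   F   F   T   F   F   T   F   F   T   F   F   F
  4   T   F   T   T   F   T   T   F   T   T   F   T   T   F   T   F
  5   T   F   T   T   F   T   T   F   T   T   F   T   T   F   T   T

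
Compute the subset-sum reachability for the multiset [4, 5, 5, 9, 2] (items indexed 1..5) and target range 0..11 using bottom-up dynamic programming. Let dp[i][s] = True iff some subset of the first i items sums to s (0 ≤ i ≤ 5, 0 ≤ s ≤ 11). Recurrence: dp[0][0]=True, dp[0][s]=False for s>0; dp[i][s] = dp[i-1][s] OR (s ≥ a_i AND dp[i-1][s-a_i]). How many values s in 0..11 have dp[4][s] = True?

5

i\s   0   1   2   3   4   5   6   7   8   9  10  11
  0   T   F   F   F   F   F   F   F   F   F   F   F
  1   T   F   F   F   T   F   F   F   F   F   F   F
  2   T   F   F   F   T   T   F   F   F   T   F   F
  3   T   F   F   F   T   T   F   F   F   T   T   F
  4   T   F   F   F   T   T   F   F   F   T   T   F
  5   T   F   T   F   T   T   T   T   F   T   T   T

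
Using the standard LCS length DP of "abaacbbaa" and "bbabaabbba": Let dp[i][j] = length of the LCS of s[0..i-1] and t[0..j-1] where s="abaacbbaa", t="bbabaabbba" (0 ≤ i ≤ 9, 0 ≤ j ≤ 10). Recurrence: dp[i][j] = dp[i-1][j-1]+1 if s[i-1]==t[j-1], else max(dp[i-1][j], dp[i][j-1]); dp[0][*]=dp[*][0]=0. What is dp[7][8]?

   ''  b  b  a  b  a  a  b  b  b  a
''  0  0  0  0  0  0  0  0  0  0  0
 a  0  0  0  1  1  1  1  1  1  1  1
 b  0  1  1  1  2  2  2  2  2  2  2
 a  0  1  1  2  2  3  3  3  3  3  3
 a  0  1  1  2  2  3  4  4  4  4  4
 c  0  1  1  2  2  3  4  4  4  4  4
 b  0  1  2  2  3  3  4  5  5  5  5
 b  0  1  2  2  3  3  4  5  6  6  6
 a  0  1  2  3  3  4  4  5  6  6  7
 a  0  1  2  3  3  4  5  5  6  6  7

6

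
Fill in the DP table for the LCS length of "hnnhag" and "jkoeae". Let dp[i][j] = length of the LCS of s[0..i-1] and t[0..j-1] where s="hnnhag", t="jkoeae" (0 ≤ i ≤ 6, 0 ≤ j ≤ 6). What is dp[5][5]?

   ''  j  k  o  e  a  e
''  0  0  0  0  0  0  0
 h  0  0  0  0  0  0  0
 n  0  0  0  0  0  0  0
 n  0  0  0  0  0  0  0
 h  0  0  0  0  0  0  0
 a  0  0  0  0  0  1  1
 g  0  0  0  0  0  1  1

1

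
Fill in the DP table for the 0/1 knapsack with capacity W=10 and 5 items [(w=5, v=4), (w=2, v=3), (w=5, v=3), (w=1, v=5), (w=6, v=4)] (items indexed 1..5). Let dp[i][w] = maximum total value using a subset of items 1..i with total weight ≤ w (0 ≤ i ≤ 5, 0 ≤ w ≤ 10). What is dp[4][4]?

i\w   0   1   2   3   4   5   6   7   8   9  10
  0   0   0   0   0   0   0   0   0   0   0   0
  1   0   0   0   0   0   4   4   4   4   4   4
  2   0   0   3   3   3   4   4   7   7   7   7
  3   0   0   3   3   3   4   4   7   7   7   7
  4   0   5   5   8   8   8   9   9  12  12  12
  5   0   5   5   8   8   8   9   9  12  12  12

8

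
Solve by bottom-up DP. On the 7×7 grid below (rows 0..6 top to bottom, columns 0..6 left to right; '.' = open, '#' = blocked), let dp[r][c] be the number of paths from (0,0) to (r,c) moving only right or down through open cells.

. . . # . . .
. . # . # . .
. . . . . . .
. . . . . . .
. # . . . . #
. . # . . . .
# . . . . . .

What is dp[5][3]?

17

r\c   0   1   2   3   4   5   6
  0   1   1   1   0   0   0   0
  1   1   2   0   0   0   0   0
  2   1   3   3   3   3   3   3
  3   1   4   7  10  13  16  19
  4   1   0   7  17  30  46   0
  5   1   1   0  17  47  93  93
  6   0   1   1  18  65 158 251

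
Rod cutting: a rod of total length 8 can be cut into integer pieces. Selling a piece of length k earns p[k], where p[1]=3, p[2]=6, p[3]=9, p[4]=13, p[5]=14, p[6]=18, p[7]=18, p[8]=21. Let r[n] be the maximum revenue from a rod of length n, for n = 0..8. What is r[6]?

   n    0    1    2    3    4    5    6    7    8
r[n]    0    3    6    9   13   16   19   22   26

19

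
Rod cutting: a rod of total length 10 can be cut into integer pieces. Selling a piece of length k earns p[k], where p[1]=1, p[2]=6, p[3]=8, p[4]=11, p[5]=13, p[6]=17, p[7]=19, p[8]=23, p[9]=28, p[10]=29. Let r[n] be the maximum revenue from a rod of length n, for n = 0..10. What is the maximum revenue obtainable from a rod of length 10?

30

   n    0    1    2    3    4    5    6    7    8    9   10
r[n]    0    1    6    8   12   14   18   20   24   28   30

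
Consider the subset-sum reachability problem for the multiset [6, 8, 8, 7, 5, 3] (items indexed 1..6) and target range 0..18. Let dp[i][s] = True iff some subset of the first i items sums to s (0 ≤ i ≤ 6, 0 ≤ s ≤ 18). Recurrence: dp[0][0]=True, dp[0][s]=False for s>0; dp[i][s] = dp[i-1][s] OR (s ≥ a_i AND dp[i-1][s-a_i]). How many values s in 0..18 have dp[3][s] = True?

5

i\s   0   1   2   3   4   5   6   7   8   9  10  11  12  13  14  15  16  17  18
  0   T   F   F   F   F   F   F   F   F   F   F   F   F   F   F   F   F   F   F
  1   T   F   F   F   F   F   T   F   F   F   F   F   F   F   F   F   F   F   F
  2   T   F   F   F   F   F   T   F   T   F   F   F   F   F   T   F   F   F   F
  3   T   F   F   F   F   F   T   F   T   F   F   F   F   F   T   F   T   F   F
  4   T   F   F   F   F   F   T   T   T   F   F   F   F   T   T   T   T   F   F
  5   T   F   F   F   F   T   T   T   T   F   F   T   T   T   T   T   T   F   T
  6   T   F   F   T   F   T   T   T   T   T   T   T   T   T   T   T   T   T   T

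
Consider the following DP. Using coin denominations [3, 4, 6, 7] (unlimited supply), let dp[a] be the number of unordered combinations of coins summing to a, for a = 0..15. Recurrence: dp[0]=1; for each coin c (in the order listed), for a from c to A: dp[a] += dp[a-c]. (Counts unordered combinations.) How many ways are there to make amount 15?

after  coin     0     1     2     3     4     5     6     7     8     9    10    11    12    13    14    15
          3     1     0     0     1     0     0     1     0     0     1     0     0     1     0     0     1
          4     1     0     0     1     1     0     1     1     1     1     1     1     2     1     1     2
          6     1     0     0     1     1     0     2     1     1     2     2     1     4     2     2     4
          7     1     0     0     1     1     0     2     2     1     2     3     2     4     4     4     5

5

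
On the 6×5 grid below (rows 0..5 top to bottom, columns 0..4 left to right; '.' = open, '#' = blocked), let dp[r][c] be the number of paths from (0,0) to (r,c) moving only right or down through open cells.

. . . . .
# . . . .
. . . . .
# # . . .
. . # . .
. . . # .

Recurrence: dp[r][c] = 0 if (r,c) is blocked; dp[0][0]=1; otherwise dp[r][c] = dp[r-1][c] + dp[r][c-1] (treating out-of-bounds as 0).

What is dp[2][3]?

r\c   0   1   2   3   4
  0   1   1   1   1   1
  1   0   1   2   3   4
  2   0   1   3   6  10
  3   0   0   3   9  19
  4   0   0   0   9  28
  5   0   0   0   0  28

6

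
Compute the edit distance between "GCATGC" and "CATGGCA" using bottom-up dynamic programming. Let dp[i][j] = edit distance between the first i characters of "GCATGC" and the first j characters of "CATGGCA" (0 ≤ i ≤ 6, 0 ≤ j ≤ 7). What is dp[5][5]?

   ''  C  A  T  G  G  C  A
''  0  1  2  3  4  5  6  7
 G  1  1  2  3  3  4  5  6
 C  2  1  2  3  4  4  4  5
 A  3  2  1  2  3  4  5  4
 T  4  3  2  1  2  3  4  5
 G  5  4  3  2  1  2  3  4
 C  6  5  4  3  2  2  2  3

2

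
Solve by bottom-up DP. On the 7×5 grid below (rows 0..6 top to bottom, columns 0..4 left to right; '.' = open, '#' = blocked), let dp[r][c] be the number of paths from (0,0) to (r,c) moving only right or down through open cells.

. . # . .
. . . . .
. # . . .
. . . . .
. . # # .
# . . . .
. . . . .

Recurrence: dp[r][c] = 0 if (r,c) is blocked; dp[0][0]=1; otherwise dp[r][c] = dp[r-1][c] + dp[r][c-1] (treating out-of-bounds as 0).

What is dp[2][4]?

6

r\c   0   1   2   3   4
  0   1   1   0   0   0
  1   1   2   2   2   2
  2   1   0   2   4   6
  3   1   1   3   7  13
  4   1   2   0   0  13
  5   0   2   2   2  15
  6   0   2   4   6  21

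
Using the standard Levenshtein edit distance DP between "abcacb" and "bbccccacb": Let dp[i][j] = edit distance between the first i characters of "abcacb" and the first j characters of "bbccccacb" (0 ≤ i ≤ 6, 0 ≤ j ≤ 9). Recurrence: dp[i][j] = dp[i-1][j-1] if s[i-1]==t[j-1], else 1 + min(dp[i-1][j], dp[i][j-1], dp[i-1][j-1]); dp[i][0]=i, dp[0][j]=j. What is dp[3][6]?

4

   ''  b  b  c  c  c  c  a  c  b
''  0  1  2  3  4  5  6  7  8  9
 a  1  1  2  3  4  5  6  6  7  8
 b  2  1  1  2  3  4  5  6  7  7
 c  3  2  2  1  2  3  4  5  6  7
 a  4  3  3  2  2  3  4  4  5  6
 c  5  4  4  3  2  2  3  4  4  5
 b  6  5  4  4  3  3  3  4  5  4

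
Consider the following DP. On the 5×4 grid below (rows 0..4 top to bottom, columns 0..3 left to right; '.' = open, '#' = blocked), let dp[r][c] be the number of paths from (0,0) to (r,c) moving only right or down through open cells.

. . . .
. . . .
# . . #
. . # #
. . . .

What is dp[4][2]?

r\c   0   1   2   3
  0   1   1   1   1
  1   1   2   3   4
  2   0   2   5   0
  3   0   2   0   0
  4   0   2   2   2

2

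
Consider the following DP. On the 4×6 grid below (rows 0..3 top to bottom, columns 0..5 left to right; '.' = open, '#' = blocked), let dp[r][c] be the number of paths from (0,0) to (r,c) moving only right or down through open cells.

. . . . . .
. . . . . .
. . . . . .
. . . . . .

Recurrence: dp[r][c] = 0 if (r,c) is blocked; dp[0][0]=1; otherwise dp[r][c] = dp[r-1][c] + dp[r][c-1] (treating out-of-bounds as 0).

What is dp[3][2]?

r\c   0   1   2   3   4   5
  0   1   1   1   1   1   1
  1   1   2   3   4   5   6
  2   1   3   6  10  15  21
  3   1   4  10  20  35  56

10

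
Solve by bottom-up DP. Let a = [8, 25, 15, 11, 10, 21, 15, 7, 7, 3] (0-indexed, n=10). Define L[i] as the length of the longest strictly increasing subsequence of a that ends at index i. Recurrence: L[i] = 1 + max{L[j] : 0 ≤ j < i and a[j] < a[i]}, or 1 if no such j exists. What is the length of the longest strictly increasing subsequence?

3

   i    0    1    2    3    4    5    6    7    8    9
a[i]    8   25   15   11   10   21   15    7    7    3
L[i]    1    2    2    2    2    3    3    1    1    1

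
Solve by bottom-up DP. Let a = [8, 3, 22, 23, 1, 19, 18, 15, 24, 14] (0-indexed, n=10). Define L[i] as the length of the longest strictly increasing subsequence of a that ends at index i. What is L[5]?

2

   i    0    1    2    3    4    5    6    7    8    9
a[i]    8    3   22   23    1   19   18   15   24   14
L[i]    1    1    2    3    1    2    2    2    4    2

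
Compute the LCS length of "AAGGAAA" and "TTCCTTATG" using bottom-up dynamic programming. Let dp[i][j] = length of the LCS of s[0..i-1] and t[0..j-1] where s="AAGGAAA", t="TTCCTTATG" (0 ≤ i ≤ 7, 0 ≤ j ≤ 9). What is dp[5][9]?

   ''  T  T  C  C  T  T  A  T  G
''  0  0  0  0  0  0  0  0  0  0
 A  0  0  0  0  0  0  0  1  1  1
 A  0  0  0  0  0  0  0  1  1  1
 G  0  0  0  0  0  0  0  1  1  2
 G  0  0  0  0  0  0  0  1  1  2
 A  0  0  0  0  0  0  0  1  1  2
 A  0  0  0  0  0  0  0  1  1  2
 A  0  0  0  0  0  0  0  1  1  2

2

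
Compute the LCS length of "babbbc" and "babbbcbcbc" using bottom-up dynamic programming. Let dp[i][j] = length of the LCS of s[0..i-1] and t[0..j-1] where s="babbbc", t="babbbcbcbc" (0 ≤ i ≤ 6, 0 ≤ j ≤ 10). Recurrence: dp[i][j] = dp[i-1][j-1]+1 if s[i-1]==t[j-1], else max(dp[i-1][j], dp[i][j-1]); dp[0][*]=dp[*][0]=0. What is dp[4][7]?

4

   ''  b  a  b  b  b  c  b  c  b  c
''  0  0  0  0  0  0  0  0  0  0  0
 b  0  1  1  1  1  1  1  1  1  1  1
 a  0  1  2  2  2  2  2  2  2  2  2
 b  0  1  2  3  3  3  3  3  3  3  3
 b  0  1  2  3  4  4  4  4  4  4  4
 b  0  1  2  3  4  5  5  5  5  5  5
 c  0  1  2  3  4  5  6  6  6  6  6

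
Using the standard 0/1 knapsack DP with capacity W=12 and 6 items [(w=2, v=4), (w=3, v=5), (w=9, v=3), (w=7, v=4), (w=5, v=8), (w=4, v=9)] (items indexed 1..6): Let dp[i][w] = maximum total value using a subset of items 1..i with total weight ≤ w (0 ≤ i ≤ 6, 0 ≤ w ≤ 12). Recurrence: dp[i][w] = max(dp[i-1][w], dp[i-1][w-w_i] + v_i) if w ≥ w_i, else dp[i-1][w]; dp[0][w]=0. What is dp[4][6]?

9

i\w   0   1   2   3   4   5   6   7   8   9  10  11  12
  0   0   0   0   0   0   0   0   0   0   0   0   0   0
  1   0   0   4   4   4   4   4   4   4   4   4   4   4
  2   0   0   4   5   5   9   9   9   9   9   9   9   9
  3   0   0   4   5   5   9   9   9   9   9   9   9   9
  4   0   0   4   5   5   9   9   9   9   9   9   9  13
  5   0   0   4   5   5   9   9  12  13  13  17  17  17
  6   0   0   4   5   9   9  13  14  14  18  18  21  22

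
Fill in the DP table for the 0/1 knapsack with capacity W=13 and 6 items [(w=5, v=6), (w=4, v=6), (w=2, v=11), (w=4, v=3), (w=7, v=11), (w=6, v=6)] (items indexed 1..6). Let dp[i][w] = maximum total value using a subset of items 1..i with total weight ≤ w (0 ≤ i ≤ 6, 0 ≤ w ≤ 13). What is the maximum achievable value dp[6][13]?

i\w   0   1   2   3   4   5   6   7   8   9  10  11  12  13
  0   0   0   0   0   0   0   0   0   0   0   0   0   0   0
  1   0   0   0   0   0   6   6   6   6   6   6   6   6   6
  2   0   0   0   0   6   6   6   6   6  12  12  12  12  12
  3   0   0  11  11  11  11  17  17  17  17  17  23  23  23
  4   0   0  11  11  11  11  17  17  17  17  20  23  23  23
  5   0   0  11  11  11  11  17  17  17  22  22  23  23  28
  6   0   0  11  11  11  11  17  17  17  22  22  23  23  28

28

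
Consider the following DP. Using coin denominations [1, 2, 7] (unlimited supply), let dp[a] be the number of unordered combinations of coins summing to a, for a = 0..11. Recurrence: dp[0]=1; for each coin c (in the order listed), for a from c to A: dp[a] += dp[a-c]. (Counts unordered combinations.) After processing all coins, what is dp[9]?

after  coin     0     1     2     3     4     5     6     7     8     9    10    11
          1     1     1     1     1     1     1     1     1     1     1     1     1
          2     1     1     2     2     3     3     4     4     5     5     6     6
          7     1     1     2     2     3     3     4     5     6     7     8     9

7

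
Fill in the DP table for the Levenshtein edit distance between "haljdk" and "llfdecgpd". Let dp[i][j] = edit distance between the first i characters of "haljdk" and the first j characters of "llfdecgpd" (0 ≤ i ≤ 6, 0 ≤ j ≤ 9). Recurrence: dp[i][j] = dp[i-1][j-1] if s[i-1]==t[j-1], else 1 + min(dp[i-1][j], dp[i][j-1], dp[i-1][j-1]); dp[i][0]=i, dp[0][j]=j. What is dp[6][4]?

4

   ''  l  l  f  d  e  c  g  p  d
''  0  1  2  3  4  5  6  7  8  9
 h  1  1  2  3  4  5  6  7  8  9
 a  2  2  2  3  4  5  6  7  8  9
 l  3  2  2  3  4  5  6  7  8  9
 j  4  3  3  3  4  5  6  7  8  9
 d  5  4  4  4  3  4  5  6  7  8
 k  6  5  5  5  4  4  5  6  7  8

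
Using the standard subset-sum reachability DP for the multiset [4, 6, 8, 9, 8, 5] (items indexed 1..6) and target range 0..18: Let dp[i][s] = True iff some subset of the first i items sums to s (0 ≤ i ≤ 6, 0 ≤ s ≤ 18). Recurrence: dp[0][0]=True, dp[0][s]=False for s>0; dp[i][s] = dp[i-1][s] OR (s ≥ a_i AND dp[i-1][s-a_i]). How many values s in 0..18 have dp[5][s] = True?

13

i\s   0   1   2   3   4   5   6   7   8   9  10  11  12  13  14  15  16  17  18
  0   T   F   F   F   F   F   F   F   F   F   F   F   F   F   F   F   F   F   F
  1   T   F   F   F   T   F   F   F   F   F   F   F   F   F   F   F   F   F   F
  2   T   F   F   F   T   F   T   F   F   F   T   F   F   F   F   F   F   F   F
  3   T   F   F   F   T   F   T   F   T   F   T   F   T   F   T   F   F   F   T
  4   T   F   F   F   T   F   T   F   T   T   T   F   T   T   T   T   F   T   T
  5   T   F   F   F   T   F   T   F   T   T   T   F   T   T   T   T   T   T   T
  6   T   F   F   F   T   T   T   F   T   T   T   T   T   T   T   T   T   T   T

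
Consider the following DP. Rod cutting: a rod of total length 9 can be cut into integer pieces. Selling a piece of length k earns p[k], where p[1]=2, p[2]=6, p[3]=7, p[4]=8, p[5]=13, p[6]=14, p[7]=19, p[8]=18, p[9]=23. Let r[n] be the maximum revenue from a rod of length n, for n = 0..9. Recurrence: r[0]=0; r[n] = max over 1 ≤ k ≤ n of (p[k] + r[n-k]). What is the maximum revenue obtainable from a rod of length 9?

   n    0    1    2    3    4    5    6    7    8    9
r[n]    0    2    6    8   12   14   18   20   24   26

26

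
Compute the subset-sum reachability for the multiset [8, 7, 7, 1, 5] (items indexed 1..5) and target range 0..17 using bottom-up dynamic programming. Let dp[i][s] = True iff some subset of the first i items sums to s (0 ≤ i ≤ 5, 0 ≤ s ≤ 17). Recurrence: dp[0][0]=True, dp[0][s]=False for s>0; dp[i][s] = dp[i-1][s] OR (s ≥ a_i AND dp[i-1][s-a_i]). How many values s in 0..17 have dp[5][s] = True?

12

i\s   0   1   2   3   4   5   6   7   8   9  10  11  12  13  14  15  16  17
  0   T   F   F   F   F   F   F   F   F   F   F   F   F   F   F   F   F   F
  1   T   F   F   F   F   F   F   F   T   F   F   F   F   F   F   F   F   F
  2   T   F   F   F   F   F   F   T   T   F   F   F   F   F   F   T   F   F
  3   T   F   F   F   F   F   F   T   T   F   F   F   F   F   T   T   F   F
  4   T   T   F   F   F   F   F   T   T   T   F   F   F   F   T   T   T   F
  5   T   T   F   F   F   T   T   T   T   T   F   F   T   T   T   T   T   F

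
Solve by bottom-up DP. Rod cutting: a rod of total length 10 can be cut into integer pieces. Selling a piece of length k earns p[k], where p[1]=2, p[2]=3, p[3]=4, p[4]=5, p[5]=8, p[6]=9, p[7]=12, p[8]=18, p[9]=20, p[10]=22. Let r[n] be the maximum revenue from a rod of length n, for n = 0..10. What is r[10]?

   n    0    1    2    3    4    5    6    7    8    9   10
r[n]    0    2    4    6    8   10   12   14   18   20   22

22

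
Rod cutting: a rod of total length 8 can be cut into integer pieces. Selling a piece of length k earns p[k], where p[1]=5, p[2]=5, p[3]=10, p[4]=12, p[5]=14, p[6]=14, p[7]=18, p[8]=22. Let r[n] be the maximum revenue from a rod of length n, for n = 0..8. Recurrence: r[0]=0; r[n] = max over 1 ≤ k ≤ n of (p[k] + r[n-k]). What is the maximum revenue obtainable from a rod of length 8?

   n    0    1    2    3    4    5    6    7    8
r[n]    0    5   10   15   20   25   30   35   40

40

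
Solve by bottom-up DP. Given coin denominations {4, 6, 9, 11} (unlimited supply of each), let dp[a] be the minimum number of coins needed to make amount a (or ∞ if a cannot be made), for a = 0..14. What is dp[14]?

3

 a  0  1  2  3  4  5  6  7  8  9 10 11 12 13 14
dp  0  -  -  -  1  -  1  -  2  1  2  1  2  2  3
(- denotes ∞ / unreachable)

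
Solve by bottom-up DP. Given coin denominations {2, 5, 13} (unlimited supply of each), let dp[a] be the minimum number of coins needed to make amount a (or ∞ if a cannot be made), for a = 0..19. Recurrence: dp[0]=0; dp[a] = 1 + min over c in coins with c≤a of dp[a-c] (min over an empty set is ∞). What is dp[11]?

4

 a  0  1  2  3  4  5  6  7  8  9 10 11 12 13 14 15 16 17 18 19
dp  0  -  1  -  2  1  3  2  4  3  2  4  3  1  4  2  5  3  2  4
(- denotes ∞ / unreachable)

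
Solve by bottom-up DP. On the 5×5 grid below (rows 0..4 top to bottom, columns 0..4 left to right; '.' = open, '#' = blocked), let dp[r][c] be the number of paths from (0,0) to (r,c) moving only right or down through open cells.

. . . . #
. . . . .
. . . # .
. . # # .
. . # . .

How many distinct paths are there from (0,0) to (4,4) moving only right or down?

4

r\c   0   1   2   3   4
  0   1   1   1   1   0
  1   1   2   3   4   4
  2   1   3   6   0   4
  3   1   4   0   0   4
  4   1   5   0   0   4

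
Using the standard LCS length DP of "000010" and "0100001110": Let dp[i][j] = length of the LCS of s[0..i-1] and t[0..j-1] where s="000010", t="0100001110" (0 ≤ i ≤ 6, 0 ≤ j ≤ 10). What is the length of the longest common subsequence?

   ''  0  1  0  0  0  0  1  1  1  0
''  0  0  0  0  0  0  0  0  0  0  0
 0  0  1  1  1  1  1  1  1  1  1  1
 0  0  1  1  2  2  2  2  2  2  2  2
 0  0  1  1  2  3  3  3  3  3  3  3
 0  0  1  1  2  3  4  4  4  4  4  4
 1  0  1  2  2  3  4  4  5  5  5  5
 0  0  1  2  3  3  4  5  5  5  5  6

6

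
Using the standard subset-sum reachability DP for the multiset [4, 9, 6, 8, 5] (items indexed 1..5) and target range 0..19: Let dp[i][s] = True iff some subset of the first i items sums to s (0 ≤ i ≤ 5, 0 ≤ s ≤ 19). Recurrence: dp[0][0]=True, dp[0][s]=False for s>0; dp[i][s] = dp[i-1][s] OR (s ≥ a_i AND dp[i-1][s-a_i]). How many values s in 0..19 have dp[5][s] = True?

15

i\s   0   1   2   3   4   5   6   7   8   9  10  11  12  13  14  15  16  17  18  19
  0   T   F   F   F   F   F   F   F   F   F   F   F   F   F   F   F   F   F   F   F
  1   T   F   F   F   T   F   F   F   F   F   F   F   F   F   F   F   F   F   F   F
  2   T   F   F   F   T   F   F   F   F   T   F   F   F   T   F   F   F   F   F   F
  3   T   F   F   F   T   F   T   F   F   T   T   F   F   T   F   T   F   F   F   T
  4   T   F   F   F   T   F   T   F   T   T   T   F   T   T   T   T   F   T   T   T
  5   T   F   F   F   T   T   T   F   T   T   T   T   T   T   T   T   F   T   T   T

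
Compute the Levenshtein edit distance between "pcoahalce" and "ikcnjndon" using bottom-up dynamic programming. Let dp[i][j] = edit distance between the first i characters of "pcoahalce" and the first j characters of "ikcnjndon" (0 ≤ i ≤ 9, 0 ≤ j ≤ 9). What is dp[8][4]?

   ''  i  k  c  n  j  n  d  o  n
''  0  1  2  3  4  5  6  7  8  9
 p  1  1  2  3  4  5  6  7  8  9
 c  2  2  2  2  3  4  5  6  7  8
 o  3  3  3  3  3  4  5  6  6  7
 a  4  4  4  4  4  4  5  6  7  7
 h  5  5  5  5  5  5  5  6  7  8
 a  6  6  6  6  6  6  6  6  7  8
 l  7  7  7  7  7  7  7  7  7  8
 c  8  8  8  7  8  8  8  8  8  8
 e  9  9  9  8  8  9  9  9  9  9

8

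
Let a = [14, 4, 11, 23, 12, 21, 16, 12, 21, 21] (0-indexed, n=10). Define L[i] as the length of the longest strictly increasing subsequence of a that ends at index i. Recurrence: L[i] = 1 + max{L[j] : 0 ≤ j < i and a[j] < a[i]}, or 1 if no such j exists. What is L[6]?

4

   i    0    1    2    3    4    5    6    7    8    9
a[i]   14    4   11   23   12   21   16   12   21   21
L[i]    1    1    2    3    3    4    4    3    5    5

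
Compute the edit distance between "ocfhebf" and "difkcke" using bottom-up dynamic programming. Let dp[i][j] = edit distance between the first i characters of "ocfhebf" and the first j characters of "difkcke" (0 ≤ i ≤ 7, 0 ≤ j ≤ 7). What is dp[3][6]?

5

   ''  d  i  f  k  c  k  e
''  0  1  2  3  4  5  6  7
 o  1  1  2  3  4  5  6  7
 c  2  2  2  3  4  4  5  6
 f  3  3  3  2  3  4  5  6
 h  4  4  4  3  3  4  5  6
 e  5  5  5  4  4  4  5  5
 b  6  6  6  5  5  5  5  6
 f  7  7  7  6  6  6  6  6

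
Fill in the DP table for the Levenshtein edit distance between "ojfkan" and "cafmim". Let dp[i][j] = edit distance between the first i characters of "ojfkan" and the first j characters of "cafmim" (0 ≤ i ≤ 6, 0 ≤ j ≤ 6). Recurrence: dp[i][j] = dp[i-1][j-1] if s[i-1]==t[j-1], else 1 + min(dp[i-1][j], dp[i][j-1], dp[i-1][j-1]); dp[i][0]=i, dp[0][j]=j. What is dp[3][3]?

2

   ''  c  a  f  m  i  m
''  0  1  2  3  4  5  6
 o  1  1  2  3  4  5  6
 j  2  2  2  3  4  5  6
 f  3  3  3  2  3  4  5
 k  4  4  4  3  3  4  5
 a  5  5  4  4  4  4  5
 n  6  6  5  5  5  5  5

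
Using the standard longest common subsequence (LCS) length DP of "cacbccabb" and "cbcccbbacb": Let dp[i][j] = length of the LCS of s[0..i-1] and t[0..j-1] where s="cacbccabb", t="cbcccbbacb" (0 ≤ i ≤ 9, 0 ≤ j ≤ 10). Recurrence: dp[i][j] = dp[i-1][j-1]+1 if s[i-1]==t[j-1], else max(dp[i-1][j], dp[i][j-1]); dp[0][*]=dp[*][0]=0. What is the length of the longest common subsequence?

6

   ''  c  b  c  c  c  b  b  a  c  b
''  0  0  0  0  0  0  0  0  0  0  0
 c  0  1  1  1  1  1  1  1  1  1  1
 a  0  1  1  1  1  1  1  1  2  2  2
 c  0  1  1  2  2  2  2  2  2  3  3
 b  0  1  2  2  2  2  3  3  3  3  4
 c  0  1  2  3  3  3  3  3  3  4  4
 c  0  1  2  3  4  4  4  4  4  4  4
 a  0  1  2  3  4  4  4  4  5  5  5
 b  0  1  2  3  4  4  5  5  5  5  6
 b  0  1  2  3  4  4  5  6  6  6  6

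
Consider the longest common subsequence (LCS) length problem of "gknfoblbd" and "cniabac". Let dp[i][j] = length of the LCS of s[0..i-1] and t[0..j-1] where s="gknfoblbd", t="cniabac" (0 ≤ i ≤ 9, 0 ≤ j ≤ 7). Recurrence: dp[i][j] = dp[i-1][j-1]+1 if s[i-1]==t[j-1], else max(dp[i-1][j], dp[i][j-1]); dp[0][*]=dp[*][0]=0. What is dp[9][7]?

   ''  c  n  i  a  b  a  c
''  0  0  0  0  0  0  0  0
 g  0  0  0  0  0  0  0  0
 k  0  0  0  0  0  0  0  0
 n  0  0  1  1  1  1  1  1
 f  0  0  1  1  1  1  1  1
 o  0  0  1  1  1  1  1  1
 b  0  0  1  1  1  2  2  2
 l  0  0  1  1  1  2  2  2
 b  0  0  1  1  1  2  2  2
 d  0  0  1  1  1  2  2  2

2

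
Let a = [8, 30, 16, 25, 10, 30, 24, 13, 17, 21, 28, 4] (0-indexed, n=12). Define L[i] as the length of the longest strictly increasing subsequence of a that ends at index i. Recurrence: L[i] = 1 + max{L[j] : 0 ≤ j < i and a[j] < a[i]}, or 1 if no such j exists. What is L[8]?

   i    0    1    2    3    4    5    6    7    8    9   10   11
a[i]    8   30   16   25   10   30   24   13   17   21   28    4
L[i]    1    2    2    3    2    4    3    3    4    5    6    1

4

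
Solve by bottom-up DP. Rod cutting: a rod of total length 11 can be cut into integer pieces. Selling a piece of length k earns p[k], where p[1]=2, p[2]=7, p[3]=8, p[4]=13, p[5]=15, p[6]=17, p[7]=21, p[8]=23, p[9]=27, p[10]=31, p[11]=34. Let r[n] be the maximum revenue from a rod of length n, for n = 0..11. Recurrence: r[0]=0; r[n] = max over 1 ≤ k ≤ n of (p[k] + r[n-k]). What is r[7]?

   n    0    1    2    3    4    5    6    7    8    9   10   11
r[n]    0    2    7    9   14   16   21   23   28   30   35   37

23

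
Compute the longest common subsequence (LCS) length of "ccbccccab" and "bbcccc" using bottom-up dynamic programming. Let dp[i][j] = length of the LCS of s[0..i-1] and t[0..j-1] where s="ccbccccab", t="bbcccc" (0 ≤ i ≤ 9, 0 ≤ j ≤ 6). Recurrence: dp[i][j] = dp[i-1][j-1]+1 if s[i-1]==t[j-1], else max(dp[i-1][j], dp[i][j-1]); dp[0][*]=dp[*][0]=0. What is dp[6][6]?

4

   ''  b  b  c  c  c  c
''  0  0  0  0  0  0  0
 c  0  0  0  1  1  1  1
 c  0  0  0  1  2  2  2
 b  0  1  1  1  2  2  2
 c  0  1  1  2  2  3  3
 c  0  1  1  2  3  3  4
 c  0  1  1  2  3  4  4
 c  0  1  1  2  3  4  5
 a  0  1  1  2  3  4  5
 b  0  1  2  2  3  4  5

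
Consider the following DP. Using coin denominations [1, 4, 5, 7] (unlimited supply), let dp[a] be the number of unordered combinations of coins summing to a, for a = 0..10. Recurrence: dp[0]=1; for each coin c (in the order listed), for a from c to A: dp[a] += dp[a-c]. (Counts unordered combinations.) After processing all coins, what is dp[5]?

after  coin     0     1     2     3     4     5     6     7     8     9    10
          1     1     1     1     1     1     1     1     1     1     1     1
          4     1     1     1     1     2     2     2     2     3     3     3
          5     1     1     1     1     2     3     3     3     4     5     6
          7     1     1     1     1     2     3     3     4     5     6     7

3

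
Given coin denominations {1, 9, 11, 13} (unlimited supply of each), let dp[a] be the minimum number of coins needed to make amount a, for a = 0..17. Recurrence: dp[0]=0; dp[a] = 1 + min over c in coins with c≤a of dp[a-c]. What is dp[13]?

1

 a  0  1  2  3  4  5  6  7  8  9 10 11 12 13 14 15 16 17
dp  0  1  2  3  4  5  6  7  8  1  2  1  2  1  2  3  4  5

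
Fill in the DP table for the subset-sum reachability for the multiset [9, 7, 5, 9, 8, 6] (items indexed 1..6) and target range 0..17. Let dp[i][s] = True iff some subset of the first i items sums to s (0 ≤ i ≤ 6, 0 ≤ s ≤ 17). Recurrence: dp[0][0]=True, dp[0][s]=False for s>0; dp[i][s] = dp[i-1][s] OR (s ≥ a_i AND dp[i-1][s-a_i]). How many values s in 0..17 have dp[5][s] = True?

11

i\s   0   1   2   3   4   5   6   7   8   9  10  11  12  13  14  15  16  17
  0   T   F   F   F   F   F   F   F   F   F   F   F   F   F   F   F   F   F
  1   T   F   F   F   F   F   F   F   F   T   F   F   F   F   F   F   F   F
  2   T   F   F   F   F   F   F   T   F   T   F   F   F   F   F   F   T   F
  3   T   F   F   F   F   T   F   T   F   T   F   F   T   F   T   F   T   F
  4   T   F   F   F   F   T   F   T   F   T   F   F   T   F   T   F   T   F
  5   T   F   F   F   F   T   F   T   T   T   F   F   T   T   T   T   T   T
  6   T   F   F   F   F   T   T   T   T   T   F   T   T   T   T   T   T   T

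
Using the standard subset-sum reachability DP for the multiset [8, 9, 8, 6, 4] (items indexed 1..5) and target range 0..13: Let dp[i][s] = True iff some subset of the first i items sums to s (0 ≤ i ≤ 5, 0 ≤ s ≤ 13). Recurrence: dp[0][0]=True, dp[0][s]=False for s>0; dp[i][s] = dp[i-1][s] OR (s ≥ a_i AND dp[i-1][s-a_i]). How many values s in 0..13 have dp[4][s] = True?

i\s   0   1   2   3   4   5   6   7   8   9  10  11  12  13
  0   T   F   F   F   F   F   F   F   F   F   F   F   F   F
  1   T   F   F   F   F   F   F   F   T   F   F   F   F   F
  2   T   F   F   F   F   F   F   F   T   T   F   F   F   F
  3   T   F   F   F   F   F   F   F   T   T   F   F   F   F
  4   T   F   F   F   F   F   T   F   T   T   F   F   F   F
  5   T   F   F   F   T   F   T   F   T   T   T   F   T   T

4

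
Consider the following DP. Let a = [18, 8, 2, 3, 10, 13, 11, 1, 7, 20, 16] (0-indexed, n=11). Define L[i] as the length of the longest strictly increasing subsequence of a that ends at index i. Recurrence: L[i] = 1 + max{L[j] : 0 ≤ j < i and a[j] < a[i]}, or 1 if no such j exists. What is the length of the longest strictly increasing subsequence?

   i    0    1    2    3    4    5    6    7    8    9   10
a[i]   18    8    2    3   10   13   11    1    7   20   16
L[i]    1    1    1    2    3    4    4    1    3    5    5

5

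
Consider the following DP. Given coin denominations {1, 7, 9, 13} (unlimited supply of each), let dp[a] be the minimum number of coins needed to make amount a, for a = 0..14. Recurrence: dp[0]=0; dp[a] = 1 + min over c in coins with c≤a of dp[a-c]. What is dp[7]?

 a  0  1  2  3  4  5  6  7  8  9 10 11 12 13 14
dp  0  1  2  3  4  5  6  1  2  1  2  3  4  1  2

1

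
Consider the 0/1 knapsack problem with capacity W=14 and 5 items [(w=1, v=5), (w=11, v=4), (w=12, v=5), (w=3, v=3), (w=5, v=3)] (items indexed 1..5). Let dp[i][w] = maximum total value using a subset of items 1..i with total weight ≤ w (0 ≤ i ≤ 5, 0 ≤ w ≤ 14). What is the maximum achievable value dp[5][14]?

i\w   0   1   2   3   4   5   6   7   8   9  10  11  12  13  14
  0   0   0   0   0   0   0   0   0   0   0   0   0   0   0   0
  1   0   5   5   5   5   5   5   5   5   5   5   5   5   5   5
  2   0   5   5   5   5   5   5   5   5   5   5   5   9   9   9
  3   0   5   5   5   5   5   5   5   5   5   5   5   9  10  10
  4   0   5   5   5   8   8   8   8   8   8   8   8   9  10  10
  5   0   5   5   5   8   8   8   8   8  11  11  11  11  11  11

11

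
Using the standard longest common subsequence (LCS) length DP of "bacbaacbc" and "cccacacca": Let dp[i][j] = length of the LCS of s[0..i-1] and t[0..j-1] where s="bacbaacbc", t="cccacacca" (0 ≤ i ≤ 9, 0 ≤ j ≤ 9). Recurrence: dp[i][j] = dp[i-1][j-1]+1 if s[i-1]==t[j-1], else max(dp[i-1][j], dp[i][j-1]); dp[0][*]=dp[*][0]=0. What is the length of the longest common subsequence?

5

   ''  c  c  c  a  c  a  c  c  a
''  0  0  0  0  0  0  0  0  0  0
 b  0  0  0  0  0  0  0  0  0  0
 a  0  0  0  0  1  1  1  1  1  1
 c  0  1  1  1  1  2  2  2  2  2
 b  0  1  1  1  1  2  2  2  2  2
 a  0  1  1  1  2  2  3  3  3  3
 a  0  1  1  1  2  2  3  3  3  4
 c  0  1  2  2  2  3  3  4  4  4
 b  0  1  2  2  2  3  3  4  4  4
 c  0  1  2  3  3  3  3  4  5  5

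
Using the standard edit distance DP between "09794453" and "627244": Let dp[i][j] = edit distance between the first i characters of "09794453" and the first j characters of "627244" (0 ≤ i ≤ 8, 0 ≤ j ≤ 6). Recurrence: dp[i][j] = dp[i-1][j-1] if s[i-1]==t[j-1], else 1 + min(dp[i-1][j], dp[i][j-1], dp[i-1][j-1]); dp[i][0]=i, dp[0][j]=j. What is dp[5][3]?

   ''  6  2  7  2  4  4
''  0  1  2  3  4  5  6
 0  1  1  2  3  4  5  6
 9  2  2  2  3  4  5  6
 7  3  3  3  2  3  4  5
 9  4  4  4  3  3  4  5
 4  5  5  5  4  4  3  4
 4  6  6  6  5  5  4  3
 5  7  7  7  6  6  5  4
 3  8  8  8  7  7  6  5

4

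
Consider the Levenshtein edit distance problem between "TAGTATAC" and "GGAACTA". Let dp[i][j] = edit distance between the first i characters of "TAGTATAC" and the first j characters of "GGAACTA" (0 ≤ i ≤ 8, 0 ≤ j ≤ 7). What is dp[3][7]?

   ''  G  G  A  A  C  T  A
''  0  1  2  3  4  5  6  7
 T  1  1  2  3  4  5  5  6
 A  2  2  2  2  3  4  5  5
 G  3  2  2  3  3  4  5  6
 T  4  3  3  3  4  4  4  5
 A  5  4  4  3  3  4  5  4
 T  6  5  5  4  4  4  4  5
 A  7  6  6  5  4  5  5  4
 C  8  7  7  6  5  4  5  5

6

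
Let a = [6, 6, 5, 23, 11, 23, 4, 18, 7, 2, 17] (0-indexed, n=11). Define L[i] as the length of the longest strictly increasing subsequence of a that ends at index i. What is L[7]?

3

   i    0    1    2    3    4    5    6    7    8    9   10
a[i]    6    6    5   23   11   23    4   18    7    2   17
L[i]    1    1    1    2    2    3    1    3    2    1    3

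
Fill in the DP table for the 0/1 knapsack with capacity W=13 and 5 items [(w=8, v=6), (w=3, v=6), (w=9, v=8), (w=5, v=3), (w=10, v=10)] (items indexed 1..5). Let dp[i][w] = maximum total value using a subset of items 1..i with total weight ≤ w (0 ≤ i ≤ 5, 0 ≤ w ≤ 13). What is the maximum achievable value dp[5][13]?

16

i\w   0   1   2   3   4   5   6   7   8   9  10  11  12  13
  0   0   0   0   0   0   0   0   0   0   0   0   0   0   0
  1   0   0   0   0   0   0   0   0   6   6   6   6   6   6
  2   0   0   0   6   6   6   6   6   6   6   6  12  12  12
  3   0   0   0   6   6   6   6   6   6   8   8  12  14  14
  4   0   0   0   6   6   6   6   6   9   9   9  12  14  14
  5   0   0   0   6   6   6   6   6   9   9  10  12  14  16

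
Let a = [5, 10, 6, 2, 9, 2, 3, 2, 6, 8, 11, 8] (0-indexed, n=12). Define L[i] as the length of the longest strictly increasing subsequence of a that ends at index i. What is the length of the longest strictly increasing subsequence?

   i    0    1    2    3    4    5    6    7    8    9   10   11
a[i]    5   10    6    2    9    2    3    2    6    8   11    8
L[i]    1    2    2    1    3    1    2    1    3    4    5    4

5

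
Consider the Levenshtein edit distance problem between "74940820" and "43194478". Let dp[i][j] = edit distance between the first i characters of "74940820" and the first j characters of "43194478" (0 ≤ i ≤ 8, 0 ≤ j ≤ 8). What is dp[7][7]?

6

   ''  4  3  1  9  4  4  7  8
''  0  1  2  3  4  5  6  7  8
 7  1  1  2  3  4  5  6  6  7
 4  2  1  2  3  4  4  5  6  7
 9  3  2  2  3  3  4  5  6  7
 4  4  3  3  3  4  3  4  5  6
 0  5  4  4  4  4  4  4  5  6
 8  6  5  5  5  5  5  5  5  5
 2  7  6  6  6  6  6  6  6  6
 0  8  7  7  7  7  7  7  7  7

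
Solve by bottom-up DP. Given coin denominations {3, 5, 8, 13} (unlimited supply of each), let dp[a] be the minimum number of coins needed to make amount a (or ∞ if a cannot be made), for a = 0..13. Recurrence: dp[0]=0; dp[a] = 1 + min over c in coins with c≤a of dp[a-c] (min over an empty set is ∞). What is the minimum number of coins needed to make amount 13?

 a  0  1  2  3  4  5  6  7  8  9 10 11 12 13
dp  0  -  -  1  -  1  2  -  1  3  2  2  4  1
(- denotes ∞ / unreachable)

1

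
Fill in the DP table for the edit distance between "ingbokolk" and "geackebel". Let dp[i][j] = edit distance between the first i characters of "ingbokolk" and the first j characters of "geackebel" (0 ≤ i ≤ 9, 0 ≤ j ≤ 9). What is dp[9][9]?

9

   ''  g  e  a  c  k  e  b  e  l
''  0  1  2  3  4  5  6  7  8  9
 i  1  1  2  3  4  5  6  7  8  9
 n  2  2  2  3  4  5  6  7  8  9
 g  3  2  3  3  4  5  6  7  8  9
 b  4  3  3  4  4  5  6  6  7  8
 o  5  4  4  4  5  5  6  7  7  8
 k  6  5  5  5  5  5  6  7  8  8
 o  7  6  6  6  6  6  6  7  8  9
 l  8  7  7  7  7  7  7  7  8  8
 k  9  8  8  8  8  7  8  8  8  9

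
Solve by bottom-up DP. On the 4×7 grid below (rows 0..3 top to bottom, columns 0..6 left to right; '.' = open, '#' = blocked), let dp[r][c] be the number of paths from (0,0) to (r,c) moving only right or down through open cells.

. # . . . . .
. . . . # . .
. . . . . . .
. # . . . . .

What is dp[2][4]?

r\c   0   1   2   3   4   5   6
  0   1   0   0   0   0   0   0
  1   1   1   1   1   0   0   0
  2   1   2   3   4   4   4   4
  3   1   0   3   7  11  15  19

4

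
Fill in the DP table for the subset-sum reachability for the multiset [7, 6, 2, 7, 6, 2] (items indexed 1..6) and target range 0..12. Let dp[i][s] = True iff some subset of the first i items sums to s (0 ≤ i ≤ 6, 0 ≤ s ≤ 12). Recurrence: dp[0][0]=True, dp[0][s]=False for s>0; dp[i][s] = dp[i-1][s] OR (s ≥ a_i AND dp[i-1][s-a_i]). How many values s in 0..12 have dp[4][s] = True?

6

i\s   0   1   2   3   4   5   6   7   8   9  10  11  12
  0   T   F   F   F   F   F   F   F   F   F   F   F   F
  1   T   F   F   F   F   F   F   T   F   F   F   F   F
  2   T   F   F   F   F   F   T   T   F   F   F   F   F
  3   T   F   T   F   F   F   T   T   T   T   F   F   F
  4   T   F   T   F   F   F   T   T   T   T   F   F   F
  5   T   F   T   F   F   F   T   T   T   T   F   F   T
  6   T   F   T   F   T   F   T   T   T   T   T   T   T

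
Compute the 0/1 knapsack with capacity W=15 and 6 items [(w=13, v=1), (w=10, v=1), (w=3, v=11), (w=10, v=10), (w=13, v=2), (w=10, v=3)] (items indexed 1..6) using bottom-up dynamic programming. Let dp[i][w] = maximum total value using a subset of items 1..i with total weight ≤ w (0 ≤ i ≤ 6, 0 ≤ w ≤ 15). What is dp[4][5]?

11

i\w   0   1   2   3   4   5   6   7   8   9  10  11  12  13  14  15
  0   0   0   0   0   0   0   0   0   0   0   0   0   0   0   0   0
  1   0   0   0   0   0   0   0   0   0   0   0   0   0   1   1   1
  2   0   0   0   0   0   0   0   0   0   0   1   1   1   1   1   1
  3   0   0   0  11  11  11  11  11  11  11  11  11  11  12  12  12
  4   0   0   0  11  11  11  11  11  11  11  11  11  11  21  21  21
  5   0   0   0  11  11  11  11  11  11  11  11  11  11  21  21  21
  6   0   0   0  11  11  11  11  11  11  11  11  11  11  21  21  21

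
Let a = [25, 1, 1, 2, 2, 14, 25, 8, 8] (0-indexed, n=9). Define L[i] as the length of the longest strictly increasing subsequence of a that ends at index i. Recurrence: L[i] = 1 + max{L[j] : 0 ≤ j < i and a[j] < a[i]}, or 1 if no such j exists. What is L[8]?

3

   i    0    1    2    3    4    5    6    7    8
a[i]   25    1    1    2    2   14   25    8    8
L[i]    1    1    1    2    2    3    4    3    3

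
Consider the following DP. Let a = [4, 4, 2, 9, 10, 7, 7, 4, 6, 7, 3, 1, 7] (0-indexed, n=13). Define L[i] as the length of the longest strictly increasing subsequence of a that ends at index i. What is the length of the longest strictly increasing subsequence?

4

   i    0    1    2    3    4    5    6    7    8    9   10   11   12
a[i]    4    4    2    9   10    7    7    4    6    7    3    1    7
L[i]    1    1    1    2    3    2    2    2    3    4    2    1    4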